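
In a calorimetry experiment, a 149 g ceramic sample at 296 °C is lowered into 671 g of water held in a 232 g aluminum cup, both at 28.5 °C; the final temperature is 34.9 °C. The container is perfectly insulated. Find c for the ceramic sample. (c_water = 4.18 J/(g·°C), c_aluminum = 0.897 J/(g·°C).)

c ≈ 0.496 J/(g·°C)

Setting the total heat transfer to zero:
149·c·(34.9 − 296) + 671·4.18·(34.9 − 28.5) + 232·0.897·(34.9 − 28.5) = 0
-38904 c = -19282
c = -19282/-38904 ≈ 0.4956 J/(g·°C)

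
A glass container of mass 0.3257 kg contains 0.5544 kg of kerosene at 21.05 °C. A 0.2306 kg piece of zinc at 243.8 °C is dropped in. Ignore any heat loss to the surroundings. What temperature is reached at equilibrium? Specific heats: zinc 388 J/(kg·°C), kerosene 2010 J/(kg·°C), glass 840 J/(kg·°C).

T_f ≈ 34.5 °C

T_f = Σ m_i c_i T_i / Σ m_i c_i:
T_f = (89.47·243.8 + 1114.3·21.05 + 273.59·21.05) / (89.47 + 1114.3 + 273.59)
    = 51029 / 1477.4 ≈ 34.54 °C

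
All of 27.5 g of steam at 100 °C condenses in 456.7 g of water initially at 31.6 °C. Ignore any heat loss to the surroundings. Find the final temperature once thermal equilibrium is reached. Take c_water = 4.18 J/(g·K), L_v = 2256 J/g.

T_f ≈ 66.1 °C

Let T be the final temperature. ΣQ_i = 0:
steam→water at 100 °C releases m L_v = 27.5·2256 = 62040; condensate cools 100→T: 27.5·4.18·(T − 100) = 114.95(T − 100); original water: 1909(T − 31.6)
2024 T = 62040 + 11495 + 60325 = 133860
T ≈ 66.14 °C (< 100 °C, so full condensation is consistent).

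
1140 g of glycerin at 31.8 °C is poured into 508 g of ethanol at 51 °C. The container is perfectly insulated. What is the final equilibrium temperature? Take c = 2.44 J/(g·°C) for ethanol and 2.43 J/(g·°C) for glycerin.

T_f ≈ 37.7 °C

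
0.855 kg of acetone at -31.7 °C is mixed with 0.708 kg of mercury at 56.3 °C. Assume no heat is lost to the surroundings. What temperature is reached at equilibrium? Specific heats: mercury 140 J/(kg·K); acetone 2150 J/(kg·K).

Conservation of energy gives ΣQ = 0:
0.708*140*(T − 56.3) + 0.855*2150*(T − (-31.7)) = 0
1937.4 T = -52692
T ≈ -27.20 °C

T_f ≈ -27.2 °C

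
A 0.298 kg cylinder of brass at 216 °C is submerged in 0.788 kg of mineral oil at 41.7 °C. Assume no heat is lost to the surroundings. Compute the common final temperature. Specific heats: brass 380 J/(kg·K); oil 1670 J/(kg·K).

T_f ≈ 55.5 °C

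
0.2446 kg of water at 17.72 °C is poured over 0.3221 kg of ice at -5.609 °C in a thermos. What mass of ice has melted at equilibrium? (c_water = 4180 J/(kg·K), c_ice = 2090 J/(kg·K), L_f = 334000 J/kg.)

Water can give up m c ΔT = 0.2446·4180·17.72 = 18117 J before reaching 0 °C.
Of that, 0.3221·2090·5.609 = 3775.9 J goes to bring the ice to 0 °C, leaving 14342 J.
To melt every bit of ice: 0.3221·334000 = 107581 J.
14342 J < 107581 J, so only part of the ice melts and the system sits at 0 °C.
Mass melted = 14342/334000 ≈ 0.04294 kg.

m_melted ≈ 0.0429 kg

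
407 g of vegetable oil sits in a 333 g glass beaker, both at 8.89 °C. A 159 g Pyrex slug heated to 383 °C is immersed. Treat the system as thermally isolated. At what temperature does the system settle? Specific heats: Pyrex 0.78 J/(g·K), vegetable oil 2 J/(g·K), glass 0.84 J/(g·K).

T_f ≈ 47.0 °C

Conservation of energy gives ΣQ = 0:
159·0.78·(T − 383) + 407·2·(T − 8.89) + 333·0.84·(T − 8.89) = 0
(124.02 + 814 + 279.72) T = 124.02·383 + 814·8.89 + 279.72·8.89
T ≈ 46.99 °C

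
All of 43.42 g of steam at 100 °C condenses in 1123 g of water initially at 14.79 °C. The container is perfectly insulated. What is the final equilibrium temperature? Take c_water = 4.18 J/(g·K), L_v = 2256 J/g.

Conservation of energy gives ΣQ = 0:
condense steam: −43.42·2256 = −97956
  condensate cools 100→T: 43.42·4.18·(T − 100) = 181.5(T − 100)
  original water: 4694.1(T − 14.79)
4875.6 T = 97956 + 18150 + 69426 = 185531
T ≈ 38.05 °C (< 100 °C, so full condensation is consistent).

T_f ≈ 38.1 °C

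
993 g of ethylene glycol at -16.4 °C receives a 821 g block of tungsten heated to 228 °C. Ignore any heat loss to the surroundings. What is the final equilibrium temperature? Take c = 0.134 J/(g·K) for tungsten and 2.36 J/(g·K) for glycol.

T_f ≈ -5.4 °C

Taking heat into each body as positive, Σ m c ΔT = 0:
821·0.134·(T − 228) + 993·2.36·(T − (-16.4)) = 0
110.01(T − 228) + 2343.5(T − (-16.4)) = 0
2453.5 T = -13350
T = -13350 / 2453.5 = -5.44 °C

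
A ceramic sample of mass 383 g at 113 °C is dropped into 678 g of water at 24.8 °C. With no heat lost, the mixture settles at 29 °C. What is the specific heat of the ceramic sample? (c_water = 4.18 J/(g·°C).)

m_s c (T_s − T_f) = m_water c_water (T_f − T_0):
383·c·(113 − 29) = 678·4.18·(29 − 24.8)
32172 c = 11903  ⇒  c ≈ 0.37 J/(g·°C)

c ≈ 0.37 J/(g·°C)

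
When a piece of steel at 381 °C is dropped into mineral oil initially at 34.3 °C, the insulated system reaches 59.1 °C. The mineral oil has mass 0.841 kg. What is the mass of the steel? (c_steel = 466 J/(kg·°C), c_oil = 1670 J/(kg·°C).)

m ≈ 0.232 kg

Conservation of energy gives ΣQ = 0:
m·466·(59.1 − 381) + 0.841·1670·(59.1 − 34.3) = 0
-150005 m = -34831
m = -34831/-150005 ≈ 0.2322 kg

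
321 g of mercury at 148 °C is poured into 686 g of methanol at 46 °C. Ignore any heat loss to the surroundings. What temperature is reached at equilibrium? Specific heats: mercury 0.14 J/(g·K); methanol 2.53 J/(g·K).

T_f ≈ 48.6 °C

Setting the total heat transfer to zero:
321*0.14*(T − 148) + 686*2.53*(T − 46) = 0
44.94(T − 148) + 1735.6(T − 46) = 0
1780.5 T = 86488
T = 86488 / 1780.5 = 48.6 °C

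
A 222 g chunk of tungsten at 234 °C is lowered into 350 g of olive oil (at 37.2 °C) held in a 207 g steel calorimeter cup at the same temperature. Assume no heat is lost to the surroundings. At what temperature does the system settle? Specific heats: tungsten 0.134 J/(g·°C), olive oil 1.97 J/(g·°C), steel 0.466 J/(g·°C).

Taking heat into each body as positive, Σ m c ΔT = 0:
222*0.134*(T − 234) + 350*1.97*(T − 37.2) + 207*0.466*(T − 37.2) = 0
29.75(T − 234) + 689.5(T − 37.2) + 96.46(T − 37.2) = 0
815.71 T = 36199
T ≈ 44.38 °C

T_f ≈ 44.4 °C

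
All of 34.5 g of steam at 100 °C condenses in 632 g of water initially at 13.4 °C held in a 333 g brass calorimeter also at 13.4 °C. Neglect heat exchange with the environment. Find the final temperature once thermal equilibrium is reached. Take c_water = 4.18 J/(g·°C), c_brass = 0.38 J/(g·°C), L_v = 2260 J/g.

T_f ≈ 44.5 °C

Conservation of energy gives ΣQ = 0:
steam→water at 100 °C releases m L_v = 34.5·2260 = 77970
  condensate cools 100→T: 34.5·4.18·(T − 100) = 144.21(T − 100)
  original water: 2641.8(T − 13.4)
  cup: 126.54(T − 13.4)
2912.5 T = 77970 + 14421 + 37095 = 129486
T ≈ 44.46 °C — below 100 °C, confirming all the steam condensed.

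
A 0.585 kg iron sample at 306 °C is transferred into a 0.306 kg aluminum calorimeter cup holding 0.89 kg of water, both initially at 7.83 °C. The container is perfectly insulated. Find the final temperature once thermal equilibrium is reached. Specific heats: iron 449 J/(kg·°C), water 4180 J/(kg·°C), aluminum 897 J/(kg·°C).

T_f ≈ 26.2 °C

Taking heat into each body as positive, Σ m c ΔT = 0:
0.585*449*(T − 306) + 0.89*4180*(T − 7.83) + 0.306*897*(T − 7.83) = 0
262.66(T − 306) + 3720.2(T − 7.83) + 274.48(T − 7.83) = 0
4257.3 T = 111654
T = 111654 / 4257.3 = 26.2 °C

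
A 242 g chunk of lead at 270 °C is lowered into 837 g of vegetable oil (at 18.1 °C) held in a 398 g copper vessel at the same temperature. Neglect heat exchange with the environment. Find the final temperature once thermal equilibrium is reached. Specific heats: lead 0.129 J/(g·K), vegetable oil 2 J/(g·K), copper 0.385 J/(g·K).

T_f ≈ 22.3 °C

Energy conservation, ΣQ = 0:
242·0.129·(T − 270) + 837·2·(T − 18.1) + 398·0.385·(T − 18.1) = 0
1858.4 T = 41502
T ≈ 22.33 °C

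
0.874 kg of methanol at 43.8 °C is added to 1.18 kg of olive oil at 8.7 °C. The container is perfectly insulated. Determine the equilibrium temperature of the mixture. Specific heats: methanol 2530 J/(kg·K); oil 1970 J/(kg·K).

T_f is the heat-capacity-weighted average of the initial temperatures:
T_f = (2211.2*43.8 + 2324.6*8.7) / (2211.2 + 2324.6)
    = 117075 / 4535.8 ≈ 25.81 °C

T_f ≈ 25.8 °C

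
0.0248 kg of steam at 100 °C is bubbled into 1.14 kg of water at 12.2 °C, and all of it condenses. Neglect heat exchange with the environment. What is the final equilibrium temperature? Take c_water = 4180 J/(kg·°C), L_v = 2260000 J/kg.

Energy balance with sensible and latent terms:
latent heat released on condensation: 0.0248·2260000 = 56048; condensed water 100 °C→T: 103.66(T − 100); original water: 4765.2(T − 12.2)
4868.9 T = 56048 + 10366 + 58135 = 124550
T ≈ 25.58 °C (< 100 °C, so full condensation is consistent).

T_f ≈ 25.6 °C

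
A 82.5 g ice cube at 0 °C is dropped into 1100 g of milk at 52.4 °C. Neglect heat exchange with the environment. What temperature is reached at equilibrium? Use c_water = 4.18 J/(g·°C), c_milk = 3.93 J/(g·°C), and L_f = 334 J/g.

T_f ≈ 42.6 °C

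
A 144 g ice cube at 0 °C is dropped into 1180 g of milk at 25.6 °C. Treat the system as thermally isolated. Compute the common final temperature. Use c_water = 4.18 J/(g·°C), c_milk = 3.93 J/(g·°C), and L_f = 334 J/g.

T_f ≈ 13.5 °C

Net heat exchanged in the isolated system is zero:
fusion: m_ice L_f = 144·334 = 48096
  warm the meltwater: 601.92 T
  milk cools: 1180·3.93·(T − 25.6) = 4637.4(T − 25.6)
5239.3 T = 118717 − 48096 = 70621
T ≈ 13.48 °C. Since T > 0 °C, the all-ice-melts assumption holds.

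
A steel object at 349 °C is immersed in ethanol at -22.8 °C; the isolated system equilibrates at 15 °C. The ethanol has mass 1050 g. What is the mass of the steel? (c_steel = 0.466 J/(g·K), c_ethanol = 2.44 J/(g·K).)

m ≈ 622 g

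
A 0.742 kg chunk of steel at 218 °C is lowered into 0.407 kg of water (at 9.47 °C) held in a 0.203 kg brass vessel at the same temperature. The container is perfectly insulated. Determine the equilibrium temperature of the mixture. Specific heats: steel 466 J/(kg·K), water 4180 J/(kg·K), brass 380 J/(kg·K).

With ΣQ=0 the equilibrium temperature is the m·c-weighted mean:
T_f = (345.77*218 + 1701.3*9.47 + 77.14*9.47) / (345.77 + 1701.3 + 77.14)
    = 92220 / 2124.2 ≈ 43.41 °C

T_f ≈ 43.4 °C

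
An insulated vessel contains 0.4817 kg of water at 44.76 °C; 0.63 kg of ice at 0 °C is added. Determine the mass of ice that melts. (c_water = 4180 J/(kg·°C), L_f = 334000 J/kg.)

m_melted ≈ 0.27 kg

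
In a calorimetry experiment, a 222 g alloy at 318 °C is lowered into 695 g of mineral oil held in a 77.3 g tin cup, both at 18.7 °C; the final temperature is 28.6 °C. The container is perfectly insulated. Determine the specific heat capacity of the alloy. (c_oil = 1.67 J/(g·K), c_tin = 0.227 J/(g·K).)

c ≈ 0.182 J/(g·K)

Net heat exchanged in the isolated system is zero:
222×c×(28.6 − 318) + 695×1.67×(28.6 − 18.7) + 77.3×0.227×(28.6 − 18.7) = 0
-64247 c = -11664
c = -11664/-64247 ≈ 0.1816 J/(g·K)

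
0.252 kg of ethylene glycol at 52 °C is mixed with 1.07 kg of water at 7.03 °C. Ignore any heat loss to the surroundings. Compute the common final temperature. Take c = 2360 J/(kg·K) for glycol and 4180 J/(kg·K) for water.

Net heat exchanged in the isolated system is zero:
0.252·2360·(T − 52) + 1.07·4180·(T − 7.03) = 0
(594.72 + 4472.6) T = 594.72·52 + 4472.6·7.03
T = 62368/5067.3 ≈ 12.31 °C

T_f ≈ 12.3 °C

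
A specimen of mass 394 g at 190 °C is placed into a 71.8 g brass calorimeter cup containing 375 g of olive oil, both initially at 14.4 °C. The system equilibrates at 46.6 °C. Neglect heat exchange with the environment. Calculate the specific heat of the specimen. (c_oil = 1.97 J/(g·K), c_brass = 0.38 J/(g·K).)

c ≈ 0.437 J/(g·K)

Heat gained plus heat lost sum to zero:
394·c·(46.6 − 190) + 375·1.97·(46.6 − 14.4) + 71.8·0.38·(46.6 − 14.4) = 0
-56500 c = -24666
c = -24666/-56500 ≈ 0.4366 J/(g·K)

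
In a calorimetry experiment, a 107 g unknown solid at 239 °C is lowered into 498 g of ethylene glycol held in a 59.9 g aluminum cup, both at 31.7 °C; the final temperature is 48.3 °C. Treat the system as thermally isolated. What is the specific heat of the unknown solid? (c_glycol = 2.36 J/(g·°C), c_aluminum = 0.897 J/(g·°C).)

c ≈ 1 J/(g·°C)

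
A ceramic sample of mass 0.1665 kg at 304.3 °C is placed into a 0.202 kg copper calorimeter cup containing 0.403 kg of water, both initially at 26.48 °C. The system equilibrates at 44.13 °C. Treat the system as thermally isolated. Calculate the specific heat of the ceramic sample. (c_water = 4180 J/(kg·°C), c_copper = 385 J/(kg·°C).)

c ≈ 718 J/(kg·°C)

Taking heat into each body as positive, Σ m c ΔT = 0:
0.1665·c·(44.13 − 304.3) + 0.403·4180·(44.13 − 26.48) + 0.202·385·(44.13 − 26.48) = 0
-43.32 c = -31105
c = -31105/-43.32 ≈ 718.1 J/(kg·°C)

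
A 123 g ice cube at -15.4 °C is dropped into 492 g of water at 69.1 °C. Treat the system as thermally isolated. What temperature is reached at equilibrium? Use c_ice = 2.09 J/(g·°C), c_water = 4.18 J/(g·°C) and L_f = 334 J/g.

Let T be the final temperature. ΣQ_i = 0:
warm ice to 0 °C: 123×2.09×(0 − (-15.4)) = 3958.9; latent heat to melt: 123×334 = 41082; meltwater 0→T: 123×4.18×T = 514.14 T; water: 2056.6(T − 69.1)
2570.7 T = 142108 − 45041 = 97067
T ≈ 37.76 °C (positive, so assuming full melt was valid).

T_f ≈ 37.8 °C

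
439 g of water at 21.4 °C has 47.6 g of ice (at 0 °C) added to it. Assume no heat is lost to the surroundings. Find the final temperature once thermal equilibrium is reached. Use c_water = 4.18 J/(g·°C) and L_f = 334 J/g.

Energy balance with sensible and latent terms:
latent heat to melt: 47.6·334 = 15898; meltwater 0→T: 47.6·4.18·T = 198.97 T; water: 1835(T − 21.4)
2034 T = 39269 − 15898 = 23371
T ≈ 11.49 °C — above 0 °C, consistent with complete melting.

T_f ≈ 11.5 °C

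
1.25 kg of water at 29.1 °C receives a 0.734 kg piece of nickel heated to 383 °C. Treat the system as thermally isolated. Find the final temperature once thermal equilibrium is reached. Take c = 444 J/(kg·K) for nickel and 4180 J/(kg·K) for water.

T_f ≈ 49.9 °C

T_f is the heat-capacity-weighted average of the initial temperatures:
T_f = (325.9*383 + 5225*29.1) / (325.9 + 5225)
    = 276866 / 5550.9 ≈ 49.88 °C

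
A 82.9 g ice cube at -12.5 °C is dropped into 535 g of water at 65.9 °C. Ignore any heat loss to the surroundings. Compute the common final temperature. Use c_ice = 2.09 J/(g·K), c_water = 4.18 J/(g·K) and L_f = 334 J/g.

Energy conservation, ΣQ = 0:
warm ice to 0 °C: 82.9×2.09×(0 − (-12.5)) = 2165.8
  latent heat to melt: 82.9×334 = 27689
  meltwater 0→T: 82.9×4.18×T = 346.52 T
  water cools: 535×4.18×(T − 65.9) = 2236.3(T − 65.9)
2582.8 T = 147372 − 29854 = 117518
T ≈ 45.50 °C. Since T > 0 °C, the all-ice-melts assumption holds.

T_f ≈ 45.5 °C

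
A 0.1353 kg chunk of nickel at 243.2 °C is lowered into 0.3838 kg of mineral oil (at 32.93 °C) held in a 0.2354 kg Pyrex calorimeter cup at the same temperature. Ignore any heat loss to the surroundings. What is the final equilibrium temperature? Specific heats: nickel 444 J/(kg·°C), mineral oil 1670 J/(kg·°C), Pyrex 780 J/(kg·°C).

T_f ≈ 47.2 °C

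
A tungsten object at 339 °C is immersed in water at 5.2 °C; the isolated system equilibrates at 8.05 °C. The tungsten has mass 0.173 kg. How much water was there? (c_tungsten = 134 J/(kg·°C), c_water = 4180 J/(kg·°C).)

m ≈ 0.644 kg

Taking heat into each body as positive, Σ m c ΔT = 0:
0.173·134·(8.05 − 339) + m·4180·(8.05 − 5.2) = 0
11913 m = 7672.1
m = 7672.1/11913 ≈ 0.644 kg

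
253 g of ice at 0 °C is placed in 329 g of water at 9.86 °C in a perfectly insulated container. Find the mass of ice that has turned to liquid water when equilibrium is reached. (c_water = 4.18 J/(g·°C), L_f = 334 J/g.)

m_melted ≈ 40.6 g

Cooling the water to 0 °C releases 329·4.18·9.86 = 13560 J.
Melting all 253 g of ice would need 253·334 = 84502 J.
That's not enough to melt it all — equilibrium is at 0 °C with ice remaining.
Mass melted = 13560/334 ≈ 40.6 g.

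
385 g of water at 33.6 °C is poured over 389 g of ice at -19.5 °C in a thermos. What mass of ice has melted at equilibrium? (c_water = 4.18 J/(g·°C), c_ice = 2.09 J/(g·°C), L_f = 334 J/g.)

m_melted ≈ 114 g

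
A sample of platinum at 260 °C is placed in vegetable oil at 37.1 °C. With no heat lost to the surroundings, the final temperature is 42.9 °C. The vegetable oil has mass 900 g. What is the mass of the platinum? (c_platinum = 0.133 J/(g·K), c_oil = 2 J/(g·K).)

m ≈ 362 g

Let T be the final temperature. ΣQ_i = 0:
m×0.133×(42.9 − 260) + 900×2×(42.9 − 37.1) = 0
-28.87 m = -10440
m = -10440/-28.87 ≈ 361.6 g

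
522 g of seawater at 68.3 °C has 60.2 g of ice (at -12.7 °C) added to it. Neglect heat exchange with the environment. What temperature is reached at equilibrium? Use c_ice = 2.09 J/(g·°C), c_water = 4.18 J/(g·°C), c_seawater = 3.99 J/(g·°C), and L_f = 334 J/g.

Sum of m c ΔT and latent-heat terms is zero:
warm ice to 0 °C: 60.2×2.09×(0 − (-12.7)) = 1597.9
  melt ice: 60.2×334 = 20107
  warm the meltwater: 251.64 T
  seawater cools: 522×3.99×(T − 68.3) = 2082.8(T − 68.3)
2334.4 T = 142254 − 21705 = 120549
T ≈ 51.64 °C (positive, so assuming full melt was valid).

T_f ≈ 51.6 °C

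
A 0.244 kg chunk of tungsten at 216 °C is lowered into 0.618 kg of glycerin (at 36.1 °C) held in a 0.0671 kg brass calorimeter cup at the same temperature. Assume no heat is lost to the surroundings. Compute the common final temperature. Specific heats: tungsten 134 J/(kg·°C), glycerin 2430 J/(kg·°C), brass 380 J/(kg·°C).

T_f ≈ 39.9 °C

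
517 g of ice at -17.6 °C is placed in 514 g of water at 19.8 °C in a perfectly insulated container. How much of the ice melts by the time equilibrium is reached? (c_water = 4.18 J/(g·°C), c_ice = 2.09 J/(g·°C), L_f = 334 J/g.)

Heat available from the water dropping to 0 °C: 514×4.18×19.8 = 42541 J.
Warming the ice to 0 °C takes 517×2.09×17.6 = 19017 J, leaving 23523 J for melting.
To melt every bit of ice: 517×334 = 172678 J.
23523 J < 172678 J, so only part of the ice melts and the system sits at 0 °C.
m_melt = 23523 / L_f = 70.43 g.

m_melted ≈ 70.4 g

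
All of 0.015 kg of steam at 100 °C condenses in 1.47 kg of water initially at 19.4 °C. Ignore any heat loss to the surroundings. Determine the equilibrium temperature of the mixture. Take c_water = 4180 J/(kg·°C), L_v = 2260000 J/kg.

Let T be the final temperature. ΣQ_i = 0:
latent heat released on condensation: 0.015·2260000 = 33900; condensed water 100 °C→T: 62.7(T − 100); water warms: 1.47·4180·(T − 19.4) = 6144.6(T − 19.4)
6207.3 T = 33900 + 6270 + 119205 = 159375
T ≈ 25.68 °C — below 100 °C, confirming all the steam condensed.

T_f ≈ 25.7 °C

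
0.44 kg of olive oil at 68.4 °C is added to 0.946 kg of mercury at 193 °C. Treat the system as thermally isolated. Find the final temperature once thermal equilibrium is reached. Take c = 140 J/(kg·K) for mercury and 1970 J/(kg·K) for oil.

T_f ≈ 84.9 °C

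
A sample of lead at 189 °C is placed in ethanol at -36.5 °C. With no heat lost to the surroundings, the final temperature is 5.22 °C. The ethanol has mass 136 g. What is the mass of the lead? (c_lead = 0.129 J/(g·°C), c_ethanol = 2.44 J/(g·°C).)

m ≈ 584 g

|Q_lead| = |Q_ethanol|:
m·0.129·(189 − 5.22) = 136·2.44·(5.22 − (-36.5))
23.71 m = 13844  ⇒  m ≈ 584 g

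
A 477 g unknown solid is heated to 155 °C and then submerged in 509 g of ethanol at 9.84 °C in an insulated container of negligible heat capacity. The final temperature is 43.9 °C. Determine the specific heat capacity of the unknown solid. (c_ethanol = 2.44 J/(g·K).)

m_s c (T_s − T_f) = m_ethanol c_ethanol (T_f − T_0):
477×c×(155 − 43.9) = 509×2.44×(43.9 − 9.84)
52995 c = 42301  ⇒  c ≈ 0.7982 J/(g·K)

c ≈ 0.798 J/(g·K)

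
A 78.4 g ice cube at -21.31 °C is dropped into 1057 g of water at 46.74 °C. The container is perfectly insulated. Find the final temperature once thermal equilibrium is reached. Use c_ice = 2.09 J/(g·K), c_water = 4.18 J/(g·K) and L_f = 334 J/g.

T_f ≈ 37.3 °C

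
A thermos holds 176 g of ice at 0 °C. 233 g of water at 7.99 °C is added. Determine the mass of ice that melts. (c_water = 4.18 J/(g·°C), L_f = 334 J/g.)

Heat available from the water dropping to 0 °C: 233×4.18×7.99 = 7781.8 J.
Fully melting the ice requires m_ice L_f = 176×334 = 58784 J.
7781.8 J < 58784 J, so only part of the ice melts and the system sits at 0 °C.
m_melted×334 = 7781.8  ⇒  m_melted ≈ 23.3 g.

m_melted ≈ 23.3 g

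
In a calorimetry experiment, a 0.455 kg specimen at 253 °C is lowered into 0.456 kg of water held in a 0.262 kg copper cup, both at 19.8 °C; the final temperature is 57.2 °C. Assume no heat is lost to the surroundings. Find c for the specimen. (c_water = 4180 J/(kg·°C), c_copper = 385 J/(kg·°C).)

Energy conservation, ΣQ = 0:
0.455·c·(57.2 − 253) + 0.456·4180·(57.2 − 19.8) + 0.262·385·(57.2 − 19.8) = 0
-89.09 c = -75060
c = -75060/-89.09 ≈ 842.5 J/(kg·°C)

c ≈ 843 J/(kg·°C)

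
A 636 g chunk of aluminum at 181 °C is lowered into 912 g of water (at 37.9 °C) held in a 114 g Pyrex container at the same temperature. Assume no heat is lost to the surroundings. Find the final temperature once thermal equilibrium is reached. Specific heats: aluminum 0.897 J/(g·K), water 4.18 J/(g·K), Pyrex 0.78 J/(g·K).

T_f is the heat-capacity-weighted average of the initial temperatures:
T_f = (570.49*181 + 3812.2*37.9 + 88.92*37.9) / (570.49 + 3812.2 + 88.92)
    = 251110 / 4471.6 ≈ 56.16 °C

T_f ≈ 56.2 °C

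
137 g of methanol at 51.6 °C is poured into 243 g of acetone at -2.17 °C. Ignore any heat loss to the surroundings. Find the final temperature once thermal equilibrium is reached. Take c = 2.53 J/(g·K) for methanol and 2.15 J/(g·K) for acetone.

T_f ≈ 19.3 °C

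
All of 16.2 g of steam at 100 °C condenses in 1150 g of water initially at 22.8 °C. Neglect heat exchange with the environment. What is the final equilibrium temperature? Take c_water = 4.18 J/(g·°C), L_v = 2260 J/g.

T_f ≈ 31.4 °C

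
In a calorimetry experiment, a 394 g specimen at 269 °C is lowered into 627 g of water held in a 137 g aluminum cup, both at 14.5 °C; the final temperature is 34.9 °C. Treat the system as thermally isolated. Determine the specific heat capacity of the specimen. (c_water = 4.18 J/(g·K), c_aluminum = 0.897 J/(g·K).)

Energy conservation, ΣQ = 0:
394·c·(34.9 − 269) + 627·4.18·(34.9 − 14.5) + 137·0.897·(34.9 − 14.5) = 0
-92235 c = -55972
c = -55972/-92235 ≈ 0.6068 J/(g·K)

c ≈ 0.607 J/(g·K)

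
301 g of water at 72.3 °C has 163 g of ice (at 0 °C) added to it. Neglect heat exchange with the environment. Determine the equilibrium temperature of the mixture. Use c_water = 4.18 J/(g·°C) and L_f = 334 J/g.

T_f ≈ 18.8 °C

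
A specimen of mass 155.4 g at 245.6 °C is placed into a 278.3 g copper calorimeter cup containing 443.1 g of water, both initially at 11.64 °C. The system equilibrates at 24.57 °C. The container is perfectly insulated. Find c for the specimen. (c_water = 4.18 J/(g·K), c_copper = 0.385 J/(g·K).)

Conservation of energy gives ΣQ = 0:
155.4·c·(24.57 − 245.6) + 443.1·4.18·(24.57 − 11.64) + 278.3·0.385·(24.57 − 11.64) = 0
-34348 c = -25334
c = -25334/-34348 ≈ 0.7376 J/(g·K)

c ≈ 0.738 J/(g·K)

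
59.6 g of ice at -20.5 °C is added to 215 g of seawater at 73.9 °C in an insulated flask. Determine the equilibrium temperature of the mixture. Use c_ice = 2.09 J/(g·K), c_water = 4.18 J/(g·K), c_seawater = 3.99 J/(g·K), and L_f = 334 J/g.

Conservation of energy gives ΣQ = 0:
ice -20.5→0 °C: 59.6·2.09·20.5 = 2553.6; melt ice: 59.6·334 = 19906; warm the meltwater: 249.13 T; seawater cools: 215·3.99·(T − 73.9) = 857.85(T − 73.9)
1107 T = 63395 − 22460 = 40935
T ≈ 36.98 °C — above 0 °C, consistent with complete melting.

T_f ≈ 37.0 °C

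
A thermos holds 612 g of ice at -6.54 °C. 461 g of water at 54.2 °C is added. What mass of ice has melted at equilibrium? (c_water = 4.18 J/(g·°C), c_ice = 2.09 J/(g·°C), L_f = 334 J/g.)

Water can give up m c ΔT = 461×4.18×54.2 = 104442 J before reaching 0 °C.
Of that, 612×2.09×6.54 = 8365.2 J goes to bring the ice to 0 °C, leaving 96077 J.
Melting all 612 g of ice would need 612×334 = 204408 J.
Since 96077 < 204408 J, not all the ice melts; equilibrium is at 0 °C.
Mass melted = 96077/334 ≈ 287.7 g.

m_melted ≈ 288 g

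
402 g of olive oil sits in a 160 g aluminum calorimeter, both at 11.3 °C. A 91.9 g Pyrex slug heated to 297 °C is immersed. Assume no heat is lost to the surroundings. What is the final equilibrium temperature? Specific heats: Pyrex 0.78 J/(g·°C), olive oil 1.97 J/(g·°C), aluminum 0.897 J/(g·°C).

T_f ≈ 31.6 °C

Setting the total heat transfer to zero:
91.9·0.78·(T − 297) + 402·1.97·(T − 11.3) + 160·0.897·(T − 11.3) = 0
71.68(T − 297) + 791.94(T − 11.3) + 143.52(T − 11.3) = 0
1007.1 T = 31860
T = 31860/1007.1 ≈ 31.63 °C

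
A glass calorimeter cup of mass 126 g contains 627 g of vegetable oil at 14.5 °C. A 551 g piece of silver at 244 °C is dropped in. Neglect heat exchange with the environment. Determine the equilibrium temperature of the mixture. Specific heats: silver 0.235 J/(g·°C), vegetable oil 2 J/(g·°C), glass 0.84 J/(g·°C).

T_f ≈ 34.5 °C

Taking heat into each body as positive, Σ m c ΔT = 0:
551·0.235·(T − 244) + 627·2·(T − 14.5) + 126·0.84·(T − 14.5) = 0
129.48(T − 244) + 1254(T − 14.5) + 105.84(T − 14.5) = 0
1489.3 T = 51312
T = 51312 / 1489.3 = 34.5 °C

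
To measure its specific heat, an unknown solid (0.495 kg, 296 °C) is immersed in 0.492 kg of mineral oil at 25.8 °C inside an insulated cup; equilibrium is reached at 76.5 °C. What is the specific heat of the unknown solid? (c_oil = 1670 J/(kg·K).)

Conservation of energy gives ΣQ = 0:
0.495×c×(76.5 − 296) + 0.492×1670×(76.5 − 25.8) = 0
-108.65 c = -41657
c = -41657/-108.65 ≈ 383.4 J/(kg·K)

c ≈ 383 J/(kg·K)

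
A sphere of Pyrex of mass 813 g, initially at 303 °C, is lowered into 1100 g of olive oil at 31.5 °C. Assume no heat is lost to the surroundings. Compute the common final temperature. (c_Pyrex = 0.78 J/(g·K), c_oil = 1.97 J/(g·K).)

T_f ≈ 93.0 °C

Set heat shed by the hot body equal to heat absorbed by the cold body:
813*0.78*(303 − T) = 1100*1.97*(T − 31.5)
634.14(303 − T) = 2167(T − 31.5)
2801.1 T = 260405  ⇒  T ≈ 92.96 °C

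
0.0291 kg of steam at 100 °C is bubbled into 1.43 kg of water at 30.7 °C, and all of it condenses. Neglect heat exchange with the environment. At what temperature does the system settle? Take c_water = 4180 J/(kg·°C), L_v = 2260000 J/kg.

Net heat exchanged in the isolated system is zero:
steam→water at 100 °C releases m L_v = 0.0291×2260000 = 65766
  condensate cools 100→T: 0.0291×4180×(T − 100) = 121.64(T − 100)
  original water: 5977.4(T − 30.7)
6099 T = 65766 + 12164 + 183506 = 261436
T ≈ 42.87 °C, under the boiling point, so the assumption holds.

T_f ≈ 42.9 °C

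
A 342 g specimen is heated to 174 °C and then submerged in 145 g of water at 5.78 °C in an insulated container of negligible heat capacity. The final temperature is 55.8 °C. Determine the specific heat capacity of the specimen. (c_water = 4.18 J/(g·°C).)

c ≈ 0.75 J/(g·°C)

Conservation of energy gives ΣQ = 0:
342×c×(55.8 − 174) + 145×4.18×(55.8 − 5.78) = 0
-40424 c = -30317
c = -30317/-40424 ≈ 0.75 J/(g·°C)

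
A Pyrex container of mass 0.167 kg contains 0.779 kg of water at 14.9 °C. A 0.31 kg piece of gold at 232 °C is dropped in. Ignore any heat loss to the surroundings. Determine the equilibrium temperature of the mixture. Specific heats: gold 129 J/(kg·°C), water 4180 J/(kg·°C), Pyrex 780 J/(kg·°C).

T_f ≈ 17.4 °C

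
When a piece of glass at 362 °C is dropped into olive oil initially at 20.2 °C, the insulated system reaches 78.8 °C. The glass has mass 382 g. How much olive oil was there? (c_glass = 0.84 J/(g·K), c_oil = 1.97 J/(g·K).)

m ≈ 787 g

Heat lost by the glass = heat gained by the oil:
382×0.84×(362 − 78.8) = m×1.97×(78.8 − 20.2)
115.44 m = 90873  ⇒  m ≈ 787.2 g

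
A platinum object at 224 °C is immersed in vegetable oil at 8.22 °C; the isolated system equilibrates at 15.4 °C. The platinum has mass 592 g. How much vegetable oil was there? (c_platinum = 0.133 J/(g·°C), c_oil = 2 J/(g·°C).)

Setting the total heat transfer to zero:
592×0.133×(15.4 − 224) + m×2×(15.4 − 8.22) = 0
14.36 m = 16424
m = 16424/14.36 ≈ 1144 g

m ≈ 1140 g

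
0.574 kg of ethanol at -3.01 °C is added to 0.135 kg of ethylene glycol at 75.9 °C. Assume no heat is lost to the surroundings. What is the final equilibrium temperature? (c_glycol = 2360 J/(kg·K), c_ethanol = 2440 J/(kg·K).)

T_f ≈ 11.6 °C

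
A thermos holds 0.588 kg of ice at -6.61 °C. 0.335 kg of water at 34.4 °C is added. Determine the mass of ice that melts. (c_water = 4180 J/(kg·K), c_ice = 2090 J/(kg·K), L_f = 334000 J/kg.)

m_melted ≈ 0.12 kg

Heat available from the water dropping to 0 °C: 0.335×4180×34.4 = 48170 J.
Warming the ice to 0 °C takes 0.588×2090×6.61 = 8123.2 J, leaving 40047 J for melting.
Melting all 0.588 kg of ice would need 0.588×334000 = 196392 J.
That's not enough to melt it all — equilibrium is at 0 °C with ice remaining.
m_melt = 40047 / L_f = 0.1199 kg.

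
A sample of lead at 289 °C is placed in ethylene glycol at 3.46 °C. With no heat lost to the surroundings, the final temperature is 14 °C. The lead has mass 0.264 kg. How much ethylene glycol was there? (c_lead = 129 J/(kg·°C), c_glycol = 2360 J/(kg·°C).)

m ≈ 0.377 kg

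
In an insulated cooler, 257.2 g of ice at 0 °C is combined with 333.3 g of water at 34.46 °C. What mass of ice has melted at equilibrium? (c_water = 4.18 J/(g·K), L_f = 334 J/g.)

m_melted ≈ 144 g

Water can give up m c ΔT = 333.3·4.18·34.46 = 48009 J before reaching 0 °C.
Melting all 257.2 g of ice would need 257.2·334 = 85905 J.
That's not enough to melt it all — equilibrium is at 0 °C with ice remaining.
m_melt = 48009 / L_f = 143.7 g.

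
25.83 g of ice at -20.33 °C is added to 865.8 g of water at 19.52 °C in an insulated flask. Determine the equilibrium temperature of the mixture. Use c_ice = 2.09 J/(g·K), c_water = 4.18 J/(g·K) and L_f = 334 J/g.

T_f ≈ 16.3 °C

Conservation of energy gives ΣQ = 0:
warm ice to 0 °C: 25.83·2.09·(0 − (-20.33)) = 1097.5; melt ice: 25.83·334 = 8627.2; warm the meltwater: 107.97 T; water: 3619(T − 19.52)
3727 T = 70644 − 9724.7 = 60919
T ≈ 16.35 °C. Since T > 0 °C, the all-ice-melts assumption holds.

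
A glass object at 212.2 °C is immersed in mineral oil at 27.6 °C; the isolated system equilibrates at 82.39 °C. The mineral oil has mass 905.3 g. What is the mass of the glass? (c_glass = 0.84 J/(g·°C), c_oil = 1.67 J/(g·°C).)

m ≈ 760 g

Heat gained plus heat lost sum to zero:
m·0.84·(82.39 − 212.2) + 905.3·1.67·(82.39 − 27.6) = 0
-109.04 m = -82834
m = -82834/-109.04 ≈ 759.7 g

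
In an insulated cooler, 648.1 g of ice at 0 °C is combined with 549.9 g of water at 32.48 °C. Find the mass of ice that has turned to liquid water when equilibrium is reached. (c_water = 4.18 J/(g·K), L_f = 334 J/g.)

Heat available from the water dropping to 0 °C: 549.9×4.18×32.48 = 74658 J.
Fully melting the ice requires m_ice L_f = 648.1×334 = 216465 J.
74658 J < 216465 J, so only part of the ice melts and the system sits at 0 °C.
m_melt = 74658 / L_f = 223.5 g.

m_melted ≈ 224 g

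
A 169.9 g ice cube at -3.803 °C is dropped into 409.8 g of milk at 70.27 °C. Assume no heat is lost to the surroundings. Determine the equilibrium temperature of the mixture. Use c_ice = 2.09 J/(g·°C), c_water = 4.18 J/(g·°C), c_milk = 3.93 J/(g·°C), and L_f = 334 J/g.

Setting the total heat transfer to zero:
ice -3.803→0 °C: 169.9×2.09×3.803 = 1350.4; melt ice: 169.9×334 = 56747; warm the meltwater: 710.18 T; milk: 1610.5(T − 70.27)
2320.7 T = 113171 − 58097 = 55074
T ≈ 23.73 °C. Since T > 0 °C, the all-ice-melts assumption holds.

T_f ≈ 23.7 °C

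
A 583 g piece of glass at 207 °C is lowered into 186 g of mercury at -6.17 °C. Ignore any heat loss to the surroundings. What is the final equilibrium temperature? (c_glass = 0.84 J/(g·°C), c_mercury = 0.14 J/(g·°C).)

With ΣQ=0 the equilibrium temperature is the m·c-weighted mean:
T_f = (489.72×207 + 26.04×(-6.17)) / (489.72 + 26.04)
    = 101211 / 515.76 ≈ 196.24 °C

T_f ≈ 196.2 °C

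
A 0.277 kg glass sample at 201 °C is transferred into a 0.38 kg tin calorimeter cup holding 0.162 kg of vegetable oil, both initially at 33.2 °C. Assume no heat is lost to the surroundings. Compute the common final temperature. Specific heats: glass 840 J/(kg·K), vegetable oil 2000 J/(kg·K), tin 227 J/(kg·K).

T_f ≈ 93.9 °C

Conservation of energy gives ΣQ = 0:
0.277·840·(T − 201) + 0.162·2000·(T − 33.2) + 0.38·227·(T − 33.2) = 0
232.68(T − 201) + 324(T − 33.2) + 86.26(T − 33.2) = 0
642.94 T = 60389
T ≈ 93.93 °C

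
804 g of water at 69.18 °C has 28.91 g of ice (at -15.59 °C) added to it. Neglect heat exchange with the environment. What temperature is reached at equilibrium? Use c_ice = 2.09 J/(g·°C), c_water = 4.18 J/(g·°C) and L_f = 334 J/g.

Taking heat into each body as positive, Σ m c ΔT = 0:
warm ice to 0 °C: 28.91×2.09×(0 − (-15.59)) = 941.98; melt ice: 28.91×334 = 9655.9; warm the meltwater: 120.84 T; water: 3360.7(T − 69.18)
3481.6 T = 232495 − 10598 = 221897
T ≈ 63.73 °C. Since T > 0 °C, the all-ice-melts assumption holds.

T_f ≈ 63.7 °C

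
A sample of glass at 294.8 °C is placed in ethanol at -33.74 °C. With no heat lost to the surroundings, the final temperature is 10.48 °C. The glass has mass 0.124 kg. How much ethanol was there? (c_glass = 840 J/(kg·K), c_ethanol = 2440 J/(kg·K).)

Heat lost by the glass = heat gained by the ethanol:
0.124·840·(294.8 − 10.48) = m·2440·(10.48 − (-33.74))
107897 m = 29615  ⇒  m ≈ 0.2745 kg

m ≈ 0.274 kg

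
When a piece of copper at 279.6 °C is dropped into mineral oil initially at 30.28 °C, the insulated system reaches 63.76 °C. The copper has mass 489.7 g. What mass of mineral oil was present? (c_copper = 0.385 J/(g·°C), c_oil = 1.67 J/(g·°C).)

Setting the total heat transfer to zero:
489.7×0.385×(63.76 − 279.6) + m×1.67×(63.76 − 30.28) = 0
55.91 m = 40693
m = 40693/55.91 ≈ 727.8 g

m ≈ 728 g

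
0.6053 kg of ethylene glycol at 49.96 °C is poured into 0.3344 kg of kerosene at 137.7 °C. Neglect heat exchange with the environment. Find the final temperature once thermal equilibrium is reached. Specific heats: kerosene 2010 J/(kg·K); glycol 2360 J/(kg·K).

Let T be the final temperature. ΣQ_i = 0:
0.3344·2010·(T − 137.7) + 0.6053·2360·(T − 49.96) = 0
2100.7 T = 163922
T = 163922/2100.7 ≈ 78.03 °C

T_f ≈ 78.0 °C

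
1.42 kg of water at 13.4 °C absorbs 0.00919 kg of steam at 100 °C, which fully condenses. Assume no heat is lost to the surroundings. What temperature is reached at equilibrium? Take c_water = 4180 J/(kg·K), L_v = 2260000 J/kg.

T_f ≈ 17.4 °C

Energy conservation, ΣQ = 0:
latent heat released on condensation: 0.00919×2260000 = 20769
  condensate cools 100→T: 0.00919×4180×(T − 100) = 38.41(T − 100)
  original water: 5935.6(T − 13.4)
5974 T = 20769 + 3841.4 + 79537 = 104148
T ≈ 17.43 °C — below 100 °C, confirming all the steam condensed.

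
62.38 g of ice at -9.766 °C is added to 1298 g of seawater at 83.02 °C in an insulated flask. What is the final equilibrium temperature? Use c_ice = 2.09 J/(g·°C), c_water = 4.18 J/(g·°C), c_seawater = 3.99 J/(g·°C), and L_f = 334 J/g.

Net heat exchanged in the isolated system is zero:
ice -9.766→0 °C: 62.38×2.09×9.766 = 1273.2
  melt ice: 62.38×334 = 20835
  warm the meltwater: 260.75 T
  seawater cools: 1298×3.99×(T − 83.02) = 5179(T − 83.02)
5439.8 T = 429962 − 22108 = 407854
T ≈ 74.98 °C (positive, so assuming full melt was valid).

T_f ≈ 75.0 °C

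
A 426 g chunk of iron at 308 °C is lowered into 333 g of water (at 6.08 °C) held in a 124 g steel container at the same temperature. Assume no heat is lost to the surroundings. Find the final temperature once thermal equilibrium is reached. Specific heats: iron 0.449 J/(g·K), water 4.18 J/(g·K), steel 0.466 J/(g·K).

T_f ≈ 41.3 °C

Net heat exchanged in the isolated system is zero:
426*0.449*(T − 308) + 333*4.18*(T − 6.08) + 124*0.466*(T − 6.08) = 0
191.27(T − 308) + 1391.9(T − 6.08) + 57.78(T − 6.08) = 0
1641 T = 67727
T ≈ 41.27 °C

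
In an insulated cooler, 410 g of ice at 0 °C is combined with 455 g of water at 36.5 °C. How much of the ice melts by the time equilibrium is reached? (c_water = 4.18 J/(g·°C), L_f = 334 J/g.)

Cooling the water to 0 °C releases 455·4.18·36.5 = 69419 J.
Melting all 410 g of ice would need 410·334 = 136940 J.
Since 69419 < 136940 J, not all the ice melts; equilibrium is at 0 °C.
Mass melted = 69419/334 ≈ 207.8 g.

m_melted ≈ 208 g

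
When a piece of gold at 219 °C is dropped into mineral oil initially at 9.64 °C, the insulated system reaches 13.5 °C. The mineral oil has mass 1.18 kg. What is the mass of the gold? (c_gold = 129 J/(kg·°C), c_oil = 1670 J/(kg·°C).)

Conservation of energy gives ΣQ = 0:
m×129×(13.5 − 219) + 1.18×1670×(13.5 − 9.64) = 0
-26510 m = -7606.5
m = -7606.5/-26510 ≈ 0.2869 kg

m ≈ 0.287 kg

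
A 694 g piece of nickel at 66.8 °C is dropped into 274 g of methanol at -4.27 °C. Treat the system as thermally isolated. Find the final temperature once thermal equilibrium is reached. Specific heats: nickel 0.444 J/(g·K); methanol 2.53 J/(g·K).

T_f ≈ 17.6 °C

Heat gained plus heat lost sum to zero:
694*0.444*(T − 66.8) + 274*2.53*(T − (-4.27)) = 0
308.14(T − 66.8) + 693.22(T − (-4.27)) = 0
1001.4 T = 17623
T = 17623 / 1001.4 = 17.6 °C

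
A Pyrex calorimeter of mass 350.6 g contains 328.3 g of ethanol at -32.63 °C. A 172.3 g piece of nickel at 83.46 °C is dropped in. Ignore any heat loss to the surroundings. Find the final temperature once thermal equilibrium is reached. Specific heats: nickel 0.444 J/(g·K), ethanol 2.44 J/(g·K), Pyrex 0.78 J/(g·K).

Energy conservation, ΣQ = 0:
172.3·0.444·(T − 83.46) + 328.3·2.44·(T − (-32.63)) + 350.6·0.78·(T − (-32.63)) = 0
76.5(T − 83.46) + 801.05(T − (-32.63)) + 273.47(T − (-32.63)) = 0
1151 T = -28677
T ≈ -24.91 °C

T_f ≈ -24.9 °C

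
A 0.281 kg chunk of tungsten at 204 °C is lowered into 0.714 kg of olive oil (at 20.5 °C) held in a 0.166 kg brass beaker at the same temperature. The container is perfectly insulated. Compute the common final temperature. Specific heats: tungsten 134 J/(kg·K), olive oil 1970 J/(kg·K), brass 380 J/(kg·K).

T_f ≈ 25.1 °C

T_f = Σ m_i c_i T_i / Σ m_i c_i:
T_f = (37.65×204 + 1406.6×20.5 + 63.08×20.5) / (37.65 + 1406.6 + 63.08)
    = 37809 / 1507.3 ≈ 25.08 °C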